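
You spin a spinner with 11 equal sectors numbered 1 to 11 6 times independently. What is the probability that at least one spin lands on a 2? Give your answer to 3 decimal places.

0.436

P(no spin lands on a 2) = (10/11)^6 ≈ 0.564.
P(at least one) = 1 − 0.564 = 0.436.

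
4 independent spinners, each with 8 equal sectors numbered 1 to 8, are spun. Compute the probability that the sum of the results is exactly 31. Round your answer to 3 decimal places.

There are 8^4 = 4096 equally likely outcomes.
The number of ordered 4-tuples from {1,…,8} summing to 31 is 4.
P(sum = 31) = 4/4096 = 1/1024 ≈ 0.001.

0.001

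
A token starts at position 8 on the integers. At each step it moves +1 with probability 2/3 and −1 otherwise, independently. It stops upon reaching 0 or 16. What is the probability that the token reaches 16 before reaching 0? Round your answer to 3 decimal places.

Let r = q/p = (1/3)/(2/3) = 1/2. The recurrence P(i) = p·P(i+1) + q·P(i−1) with P(0)=0, P(16)=1 gives P(i) = (1 − r^i)/(1 − r^16).
P(8) = (1 − (1/2)^8) / (1 − (1/2)^16) = 256/257 ≈ 0.996.

0.996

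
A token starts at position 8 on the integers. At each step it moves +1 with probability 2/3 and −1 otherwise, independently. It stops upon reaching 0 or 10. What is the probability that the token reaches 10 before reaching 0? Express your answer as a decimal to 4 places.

0.9971

Let r = q/p = (1/3)/(2/3) = 1/2. The recurrence P(i) = p·P(i+1) + q·P(i−1) with P(0)=0, P(10)=1 gives P(i) = (1 − r^i)/(1 − r^10).
P(8) = (1 − (1/2)^8) / (1 − (1/2)^10) = 340/341 ≈ 0.9971.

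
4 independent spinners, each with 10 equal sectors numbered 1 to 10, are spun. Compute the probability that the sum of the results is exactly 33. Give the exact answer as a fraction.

3/250

There are 10^4 = 10000 equally likely outcomes.
The number of ordered 4-tuples from {1,…,10} summing to 33 is 120.
P(sum = 33) = 120/10000 = 3/250.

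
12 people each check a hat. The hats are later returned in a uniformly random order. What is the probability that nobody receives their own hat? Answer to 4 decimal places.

This is the derangement probability: permutations of 12 with no fixed point.
D(12) = 12! · (1 − 1/1! + 1/2! − ··· + (−1)^12/12!) = 176214841.
P = 176214841/479001600 = 16019531/43545600 ≈ 0.3679.

0.3679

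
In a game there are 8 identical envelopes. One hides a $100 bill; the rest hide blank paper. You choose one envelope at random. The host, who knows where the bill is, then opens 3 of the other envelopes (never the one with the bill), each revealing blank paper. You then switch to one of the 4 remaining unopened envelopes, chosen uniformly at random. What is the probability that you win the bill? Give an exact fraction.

Your original envelope holds the bill with probability 1/8, so the other 7 collectively hold it with probability 7/8.
The host can always find 3 empty envelopes to open, so the reveals don't change that 7/8; it is now spread over the 4 remaining unopened envelopes.
P(win by switching) = (7/8) · (1/4) = 7/32.

7/32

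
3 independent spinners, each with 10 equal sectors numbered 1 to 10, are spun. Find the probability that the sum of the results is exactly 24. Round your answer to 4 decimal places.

There are 10^3 = 1000 equally likely outcomes.
The number of ordered 3-tuples from {1,…,10} summing to 24 is 28.
P(sum = 24) = 28/1000 = 7/250 ≈ 0.0280.

0.0280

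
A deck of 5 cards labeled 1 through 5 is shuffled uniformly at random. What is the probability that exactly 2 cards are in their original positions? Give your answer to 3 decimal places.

0.167

Choose which 2 of the 5 are fixed: C(5,2) = 10 ways.
The remaining 3 must have no fixed point: D(3) = 2.
P = 10·2/120 = 1/6 ≈ 0.167.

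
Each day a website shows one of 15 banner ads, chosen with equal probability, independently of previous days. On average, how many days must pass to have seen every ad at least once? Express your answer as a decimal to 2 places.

49.77

After i distinct types are collected, each trial gives a new one with probability (15−i)/15, so the expected wait for the next new type is 15/(15−i).
E = 15/15 + 15/14 + 15/13 + 15/12 + 15/11 + 15/10 + 15/9 + 15/8 + 15/7 + 15/6 + 15/5 + 15/4 + 15/3 + 15/2 + 15/1 = 1195757/24024 ≈ 49.77.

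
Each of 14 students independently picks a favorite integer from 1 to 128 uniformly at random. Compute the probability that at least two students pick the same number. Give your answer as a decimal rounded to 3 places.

It's easier to compute the probability that all 14 are distinct.
P(all distinct) = 128/128 · 127/128 · ··· · 115/128 ≈ 0.478.
So the probability of at least one match is 1 − 0.478 = 0.522.

0.522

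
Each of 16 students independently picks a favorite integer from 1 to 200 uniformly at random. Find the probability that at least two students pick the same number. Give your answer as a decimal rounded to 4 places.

0.4600

It's easier to compute the probability that all 16 are distinct.
P(all distinct) = 200/200 · 199/200 · ··· · 185/200 ≈ 0.5400.
So the probability of at least one match is 1 − 0.5400 = 0.4600.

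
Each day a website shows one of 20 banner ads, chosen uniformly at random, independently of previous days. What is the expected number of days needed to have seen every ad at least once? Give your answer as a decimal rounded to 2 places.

After i distinct types are collected, each trial gives a new one with probability (20−i)/20, so the expected wait for the next new type is 20/(20−i).
E = 20/20 + 20/19 + 20/18 + 20/17 + 20/16 + 20/15 + 20/14 + 20/13 + 20/12 + 20/11 + 20/10 + 20/9 + 20/8 + 20/7 + 20/6 + 20/5 + 20/4 + 20/3 + 20/2 + 20/1 = 279175675/3879876 ≈ 71.95.

71.95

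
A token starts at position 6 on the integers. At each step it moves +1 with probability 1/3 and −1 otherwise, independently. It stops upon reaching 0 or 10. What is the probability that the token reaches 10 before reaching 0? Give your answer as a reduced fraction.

Let r = q/p = (2/3)/(1/3) = 2. The recurrence P(i) = p·P(i+1) + q·P(i−1) with P(0)=0, P(10)=1 gives P(i) = (1 − r^i)/(1 − r^10).
P(6) = (1 − (2)^6) / (1 − (2)^10) = 21/341.

21/341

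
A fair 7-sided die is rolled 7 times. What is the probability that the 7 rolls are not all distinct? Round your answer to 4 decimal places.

P(all 7 different) = 7/7 · 6/7 · ··· · 1/7 ≈ 0.0061.
P(at least two equal) = 1 − 0.0061 = 0.9939.

0.9939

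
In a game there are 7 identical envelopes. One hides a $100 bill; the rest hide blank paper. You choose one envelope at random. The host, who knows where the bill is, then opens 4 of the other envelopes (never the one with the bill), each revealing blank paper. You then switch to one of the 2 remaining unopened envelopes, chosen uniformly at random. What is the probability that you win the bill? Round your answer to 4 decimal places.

Your original envelope holds the bill with probability 1/7, so the other 6 collectively hold it with probability 6/7.
The host can always find 4 empty envelopes to open, so the reveals don't change that 6/7; it is now spread over the 2 remaining unopened envelopes.
P(win by switching) = (6/7) · (1/2) = 3/7 ≈ 0.4286.

0.4286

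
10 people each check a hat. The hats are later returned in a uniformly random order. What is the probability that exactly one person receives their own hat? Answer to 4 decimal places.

Choose which one is fixed: C(10,1) = 10 ways.
The remaining 9 must have no fixed point: D(9) = 133496.
P = 10·133496/3628800 = 16687/45360 ≈ 0.3679.

0.3679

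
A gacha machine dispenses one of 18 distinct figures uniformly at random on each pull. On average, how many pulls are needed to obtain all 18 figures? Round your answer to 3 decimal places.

62.912

After i distinct types are collected, each trial gives a new one with probability (18−i)/18, so the expected wait for the next new type is 18/(18−i).
E = 18/18 + 18/17 + 18/16 + 18/15 + 18/14 + 18/13 + 18/12 + 18/11 + 18/10 + 18/9 + 18/8 + 18/7 + 18/6 + 18/5 + 18/4 + 18/3 + 18/2 + 18/1 = 42822903/680680 ≈ 62.912.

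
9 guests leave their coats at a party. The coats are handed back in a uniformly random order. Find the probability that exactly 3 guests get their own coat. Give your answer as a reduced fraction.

53/864

Choose which 3 of the 9 are fixed: C(9,3) = 84 ways.
The remaining 6 must have no fixed point: D(6) = 265.
P = 84·265/362880 = 53/864.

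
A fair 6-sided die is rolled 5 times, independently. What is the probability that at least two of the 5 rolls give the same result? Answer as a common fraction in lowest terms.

49/54

P(all 5 different) = 6/6 · 5/6 · ··· · 2/6 = 5/54.
P(at least two equal) = 1 − 5/54 = 49/54.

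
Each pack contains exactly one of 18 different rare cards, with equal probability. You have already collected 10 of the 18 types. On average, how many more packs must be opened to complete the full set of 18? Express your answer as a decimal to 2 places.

Starting from 10 distinct types, each trial gives a new one with probability (18−i)/18 when i types are held, so the wait for the next new type is 18/(18−i).
E = 18/8 + 18/7 + 18/6 + 18/5 + 18/4 + 18/3 + 18/2 + 18/1 = 6849/140 ≈ 48.92.

48.92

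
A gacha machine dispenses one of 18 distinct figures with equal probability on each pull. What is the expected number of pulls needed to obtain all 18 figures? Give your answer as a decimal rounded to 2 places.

62.91

After i distinct types are collected, each trial gives a new one with probability (18−i)/18, so the expected wait for the next new type is 18/(18−i).
E = 18/18 + 18/17 + 18/16 + 18/15 + 18/14 + 18/13 + 18/12 + 18/11 + 18/10 + 18/9 + 18/8 + 18/7 + 18/6 + 18/5 + 18/4 + 18/3 + 18/2 + 18/1 = 42822903/680680 ≈ 62.91.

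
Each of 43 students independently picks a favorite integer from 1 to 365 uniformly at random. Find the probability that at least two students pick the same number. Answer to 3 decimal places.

It's easier to compute the probability that all 43 are distinct.
P(all distinct) = 365/365 · 364/365 · ··· · 323/365 ≈ 0.076.
So the probability of at least one match is 1 − 0.076 = 0.924.

0.924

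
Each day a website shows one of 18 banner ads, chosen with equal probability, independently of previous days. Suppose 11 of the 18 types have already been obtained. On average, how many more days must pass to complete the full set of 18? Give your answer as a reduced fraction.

3267/70

Starting from 11 distinct types, each trial gives a new one with probability (18−i)/18 when i types are held, so the wait for the next new type is 18/(18−i).
E = 18/7 + 18/6 + 18/5 + 18/4 + 18/3 + 18/2 + 18/1 = 3267/70.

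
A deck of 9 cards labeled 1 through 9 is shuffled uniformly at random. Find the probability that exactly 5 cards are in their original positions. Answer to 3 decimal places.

0.003

Choose which 5 of the 9 are fixed: C(9,5) = 126 ways.
The remaining 4 must have no fixed point: D(4) = 9.
P = 126·9/362880 = 1/320 ≈ 0.003.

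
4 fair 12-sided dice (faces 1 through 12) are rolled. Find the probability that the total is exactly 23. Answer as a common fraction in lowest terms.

There are 12^4 = 20736 equally likely outcomes.
The number of ordered 4-tuples from {1,…,12} summing to 23 is 1060.
P(sum = 23) = 1060/20736 = 265/5184.

265/5184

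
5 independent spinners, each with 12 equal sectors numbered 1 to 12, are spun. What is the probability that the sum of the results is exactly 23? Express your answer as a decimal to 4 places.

0.0252

There are 12^5 = 248832 equally likely outcomes.
The number of ordered 5-tuples from {1,…,12} summing to 23 is 6265.
P(sum = 23) = 6265/248832 ≈ 0.0252.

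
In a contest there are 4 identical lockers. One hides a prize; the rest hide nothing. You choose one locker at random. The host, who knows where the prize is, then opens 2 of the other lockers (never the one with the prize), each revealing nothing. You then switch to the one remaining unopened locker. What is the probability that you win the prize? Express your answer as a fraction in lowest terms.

Your original locker holds the prize with probability 1/4, so the other 3 collectively hold it with probability 3/4.
The host can always find 2 empty lockers to open, so the reveals don't change that 3/4; it is now spread over the 1 remaining unopened locker.
P(win by switching) = (3/4) · (1/1) = 3/4.

3/4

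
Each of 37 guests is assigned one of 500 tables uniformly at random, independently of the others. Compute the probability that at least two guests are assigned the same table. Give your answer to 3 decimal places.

0.745

It's easier to compute the probability that all 37 are distinct.
P(all distinct) = 500/500 · 499/500 · ··· · 464/500 ≈ 0.255.
So the probability of at least one match is 1 − 0.255 = 0.745.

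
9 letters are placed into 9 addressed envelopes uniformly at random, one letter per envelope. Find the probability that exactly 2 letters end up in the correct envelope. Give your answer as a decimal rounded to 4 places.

Choose which 2 of the 9 are fixed: C(9,2) = 36 ways.
The remaining 7 must have no fixed point: D(7) = 1854.
P = 36·1854/362880 = 103/560 ≈ 0.1839.

0.1839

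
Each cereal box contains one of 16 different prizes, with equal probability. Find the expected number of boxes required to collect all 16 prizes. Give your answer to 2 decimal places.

After i distinct types are collected, each trial gives a new one with probability (16−i)/16, so the expected wait for the next new type is 16/(16−i).
E = 16/16 + 16/15 + 16/14 + 16/13 + 16/12 + 16/11 + 16/10 + 16/9 + 16/8 + 16/7 + 16/6 + 16/5 + 16/4 + 16/3 + 16/2 + 16/1 = 2436559/45045 ≈ 54.09.

54.09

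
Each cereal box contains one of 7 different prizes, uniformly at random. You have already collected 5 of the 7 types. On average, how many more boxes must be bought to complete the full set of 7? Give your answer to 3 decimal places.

Starting from 5 distinct types, each trial gives a new one with probability (7−i)/7 when i types are held, so the wait for the next new type is 7/(7−i).
E = 7/2 + 7/1 = 21/2 ≈ 10.500.

10.500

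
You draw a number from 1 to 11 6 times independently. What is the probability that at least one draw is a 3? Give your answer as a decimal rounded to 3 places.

P(no draw is a 3) = (10/11)^6 ≈ 0.564.
P(at least one) = 1 − 0.564 = 0.436.

0.436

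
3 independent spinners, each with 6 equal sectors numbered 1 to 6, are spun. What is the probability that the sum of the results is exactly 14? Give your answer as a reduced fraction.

5/72

There are 6^3 = 216 equally likely outcomes.
The number of ordered 3-tuples from {1,…,6} summing to 14 is 15.
P(sum = 14) = 15/216 = 5/72.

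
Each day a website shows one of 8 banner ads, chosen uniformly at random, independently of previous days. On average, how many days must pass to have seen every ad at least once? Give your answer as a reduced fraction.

After i distinct types are collected, each trial gives a new one with probability (8−i)/8, so the expected wait for the next new type is 8/(8−i).
E = 8/8 + 8/7 + 8/6 + 8/5 + 8/4 + 8/3 + 8/2 + 8/1 = 761/35.

761/35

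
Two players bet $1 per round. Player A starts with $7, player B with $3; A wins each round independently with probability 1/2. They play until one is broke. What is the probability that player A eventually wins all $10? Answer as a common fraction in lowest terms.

7/10

With a fair step, P(i) = ½P(i−1) + ½P(i+1) with P(0)=0, P(10)=1 has the linear solution P(i) = i/10.
P(7) = 7/10.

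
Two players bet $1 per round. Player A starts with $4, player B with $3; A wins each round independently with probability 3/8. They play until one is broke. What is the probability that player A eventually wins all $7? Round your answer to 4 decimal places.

0.1934

Let r = q/p = (5/8)/(3/8) = 5/3. The recurrence P(i) = p·P(i+1) + q·P(i−1) with P(0)=0, P(7)=1 gives P(i) = (1 − r^i)/(1 − r^7).
P(4) = (1 − (5/3)^4) / (1 − (5/3)^7) = 7344/37969 ≈ 0.1934.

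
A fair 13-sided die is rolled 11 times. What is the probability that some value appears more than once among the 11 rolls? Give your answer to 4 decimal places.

P(all 11 different) = 13/13 · 12/13 · ··· · 3/13 ≈ 0.0017.
P(at least two equal) = 1 − 0.0017 = 0.9983.

0.9983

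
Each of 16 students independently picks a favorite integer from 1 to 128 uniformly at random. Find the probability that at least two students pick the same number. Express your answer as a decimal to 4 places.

It's easier to compute the probability that all 16 are distinct.
P(all distinct) = 128/128 · 127/128 · ··· · 113/128 ≈ 0.3761.
So the probability of at least one match is 1 − 0.3761 = 0.6239.

0.6239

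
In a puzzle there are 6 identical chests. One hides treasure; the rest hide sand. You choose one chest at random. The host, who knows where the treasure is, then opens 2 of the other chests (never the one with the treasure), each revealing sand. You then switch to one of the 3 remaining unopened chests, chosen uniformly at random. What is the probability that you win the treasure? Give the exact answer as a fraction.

5/18

Your original chest holds the treasure with probability 1/6, so the other 5 collectively hold it with probability 5/6.
The host can always find 2 empty chests to open, so the reveals don't change that 5/6; it is now spread over the 3 remaining unopened chests.
P(win by switching) = (5/6) · (1/3) = 5/18.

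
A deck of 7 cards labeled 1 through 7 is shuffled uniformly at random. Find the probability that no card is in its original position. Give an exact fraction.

This is the derangement probability: permutations of 7 with no fixed point.
D(7) = 7! · (1 − 1/1! + 1/2! − ··· + (−1)^7/7!) = 1854.
P = 1854/5040 = 103/280.

103/280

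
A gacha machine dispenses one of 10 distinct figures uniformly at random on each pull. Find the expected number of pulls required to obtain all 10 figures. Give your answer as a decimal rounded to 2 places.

29.29

After i distinct types are collected, each trial gives a new one with probability (10−i)/10, so the expected wait for the next new type is 10/(10−i).
E = 10/10 + 10/9 + 10/8 + 10/7 + 10/6 + 10/5 + 10/4 + 10/3 + 10/2 + 10/1 = 7381/252 ≈ 29.29.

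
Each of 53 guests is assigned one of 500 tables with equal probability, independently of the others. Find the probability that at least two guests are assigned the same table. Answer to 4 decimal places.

0.9426

It's easier to compute the probability that all 53 are distinct.
P(all distinct) = 500/500 · 499/500 · ··· · 448/500 ≈ 0.0574.
So the probability of at least one match is 1 − 0.0574 = 0.9426.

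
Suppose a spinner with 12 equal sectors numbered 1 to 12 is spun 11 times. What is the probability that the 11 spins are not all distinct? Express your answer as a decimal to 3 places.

0.999

P(all 11 different) = 12/12 · 11/12 · ··· · 2/12 ≈ 0.001.
P(at least two equal) = 1 − 0.001 = 0.999.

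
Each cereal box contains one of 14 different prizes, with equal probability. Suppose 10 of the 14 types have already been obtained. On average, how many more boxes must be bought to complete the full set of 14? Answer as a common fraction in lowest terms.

Starting from 10 distinct types, each trial gives a new one with probability (14−i)/14 when i types are held, so the wait for the next new type is 14/(14−i).
E = 14/4 + 14/3 + 14/2 + 14/1 = 175/6.

175/6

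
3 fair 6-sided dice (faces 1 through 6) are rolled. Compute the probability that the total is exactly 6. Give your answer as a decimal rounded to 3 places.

0.046

There are 6^3 = 216 equally likely outcomes.
The number of ordered 3-tuples from {1,…,6} summing to 6 is 10.
P(sum = 6) = 10/216 = 5/108 ≈ 0.046.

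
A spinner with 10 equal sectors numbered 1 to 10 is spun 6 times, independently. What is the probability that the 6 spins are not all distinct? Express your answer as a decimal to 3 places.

0.849

P(all 6 different) = 10/10 · 9/10 · ··· · 5/10 ≈ 0.151.
P(at least two equal) = 1 − 0.151 = 0.849.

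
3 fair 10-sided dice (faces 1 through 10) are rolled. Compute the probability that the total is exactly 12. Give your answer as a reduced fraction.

There are 10^3 = 1000 equally likely outcomes.
The number of ordered 3-tuples from {1,…,10} summing to 12 is 55.
P(sum = 12) = 55/1000 = 11/200.

11/200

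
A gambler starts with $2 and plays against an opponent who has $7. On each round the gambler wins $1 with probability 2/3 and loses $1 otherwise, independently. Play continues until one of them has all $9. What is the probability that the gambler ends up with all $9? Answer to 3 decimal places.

Let r = q/p = (1/3)/(2/3) = 1/2. The recurrence P(i) = p·P(i+1) + q·P(i−1) with P(0)=0, P(9)=1 gives P(i) = (1 − r^i)/(1 − r^9).
P(2) = (1 − (1/2)^2) / (1 − (1/2)^9) = 384/511 ≈ 0.751.

0.751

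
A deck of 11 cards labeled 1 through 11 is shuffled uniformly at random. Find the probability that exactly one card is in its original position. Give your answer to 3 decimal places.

0.368

Choose which one is fixed: C(11,1) = 11 ways.
The remaining 10 must have no fixed point: D(10) = 1334961.
P = 11·1334961/39916800 = 16481/44800 ≈ 0.368.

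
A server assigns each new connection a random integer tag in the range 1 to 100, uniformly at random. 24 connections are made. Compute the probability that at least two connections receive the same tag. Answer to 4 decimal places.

It's easier to compute the probability that all 24 are distinct.
P(all distinct) = 100/100 · 99/100 · ··· · 77/100 ≈ 0.0495.
So the probability of at least one match is 1 − 0.0495 = 0.9505.

0.9505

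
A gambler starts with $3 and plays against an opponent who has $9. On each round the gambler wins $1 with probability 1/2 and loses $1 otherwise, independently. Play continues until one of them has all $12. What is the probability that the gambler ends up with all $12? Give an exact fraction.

With a fair step, P(i) = ½P(i−1) + ½P(i+1) with P(0)=0, P(12)=1 has the linear solution P(i) = i/12.
P(3) = 3/12 = 1/4.

1/4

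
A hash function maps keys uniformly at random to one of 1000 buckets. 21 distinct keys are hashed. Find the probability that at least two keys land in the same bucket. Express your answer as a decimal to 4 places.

0.1906

It's easier to compute the probability that all 21 are distinct.
P(all distinct) = 1000/1000 · 999/1000 · ··· · 980/1000 ≈ 0.8094.
So the probability of at least one match is 1 − 0.8094 = 0.1906.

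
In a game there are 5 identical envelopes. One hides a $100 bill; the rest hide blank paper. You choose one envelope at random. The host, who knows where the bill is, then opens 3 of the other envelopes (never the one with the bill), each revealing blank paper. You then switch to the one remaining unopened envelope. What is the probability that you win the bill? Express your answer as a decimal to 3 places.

Your original envelope holds the bill with probability 1/5, so the other 4 collectively hold it with probability 4/5.
The host can always find 3 empty envelopes to open, so the reveals don't change that 4/5; it is now spread over the 1 remaining unopened envelope.
P(win by switching) = (4/5) · (1/1) = 4/5 ≈ 0.800.

0.800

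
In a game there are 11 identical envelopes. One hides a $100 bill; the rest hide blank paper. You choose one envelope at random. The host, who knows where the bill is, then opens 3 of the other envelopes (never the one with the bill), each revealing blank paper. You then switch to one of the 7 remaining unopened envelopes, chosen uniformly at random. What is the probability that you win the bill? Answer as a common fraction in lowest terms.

10/77

Your original envelope holds the bill with probability 1/11, so the other 10 collectively hold it with probability 10/11.
The host can always find 3 empty envelopes to open, so the reveals don't change that 10/11; it is now spread over the 7 remaining unopened envelopes.
P(win by switching) = (10/11) · (1/7) = 10/77.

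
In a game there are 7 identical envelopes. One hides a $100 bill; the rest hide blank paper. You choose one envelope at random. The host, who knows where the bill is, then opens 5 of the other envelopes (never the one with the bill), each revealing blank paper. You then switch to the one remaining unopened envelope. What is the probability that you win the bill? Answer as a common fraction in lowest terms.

Your original envelope holds the bill with probability 1/7, so the other 6 collectively hold it with probability 6/7.
The host can always find 5 empty envelopes to open, so the reveals don't change that 6/7; it is now spread over the 1 remaining unopened envelope.
P(win by switching) = (6/7) · (1/1) = 6/7.

6/7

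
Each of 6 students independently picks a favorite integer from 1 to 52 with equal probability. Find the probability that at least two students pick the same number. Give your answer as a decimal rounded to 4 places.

0.2586

It's easier to compute the probability that all 6 are distinct.
P(all distinct) = 52/52 · 51/52 · ··· · 47/52 ≈ 0.7414.
So the probability of at least one match is 1 − 0.7414 = 0.2586.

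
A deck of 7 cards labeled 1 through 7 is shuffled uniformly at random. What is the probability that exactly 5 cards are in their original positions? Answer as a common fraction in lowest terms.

1/240

Choose which 5 of the 7 are fixed: C(7,5) = 21 ways.
The remaining 2 must have no fixed point: D(2) = 1.
P = 21·1/5040 = 1/240.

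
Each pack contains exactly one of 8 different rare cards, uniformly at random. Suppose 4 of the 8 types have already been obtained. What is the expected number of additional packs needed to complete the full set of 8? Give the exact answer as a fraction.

50/3

Starting from 4 distinct types, each trial gives a new one with probability (8−i)/8 when i types are held, so the wait for the next new type is 8/(8−i).
E = 8/4 + 8/3 + 8/2 + 8/1 = 50/3.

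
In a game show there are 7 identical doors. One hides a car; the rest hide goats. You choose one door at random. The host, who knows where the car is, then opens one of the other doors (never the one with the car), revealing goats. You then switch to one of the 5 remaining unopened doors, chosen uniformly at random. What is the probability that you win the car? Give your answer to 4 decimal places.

Your original door holds the car with probability 1/7, so the other 6 collectively hold it with probability 6/7.
The host can always find an empty door to open, so this doesn't change that 6/7; it is now spread over the 5 remaining unopened doors.
P(win by switching) = (6/7) · (1/5) = 6/35 ≈ 0.1714.

0.1714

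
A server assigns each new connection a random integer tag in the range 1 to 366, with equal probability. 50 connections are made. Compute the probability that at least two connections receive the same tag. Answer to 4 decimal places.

It's easier to compute the probability that all 50 are distinct.
P(all distinct) = 366/366 · 365/366 · ··· · 317/366 ≈ 0.0299.
So the probability of at least one match is 1 − 0.0299 = 0.9701.

0.9701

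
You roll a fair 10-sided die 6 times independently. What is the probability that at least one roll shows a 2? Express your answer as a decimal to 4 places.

P(no roll shows a 2) = (9/10)^6 ≈ 0.5314.
P(at least one) = 1 − 0.5314 = 0.4686.

0.4686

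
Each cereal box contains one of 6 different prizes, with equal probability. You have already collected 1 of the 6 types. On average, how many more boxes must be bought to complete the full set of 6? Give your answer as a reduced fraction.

137/10

Starting from 1 distinct type, each trial gives a new one with probability (6−i)/6 when i types are held, so the wait for the next new type is 6/(6−i).
E = 6/5 + 6/4 + 6/3 + 6/2 + 6/1 = 137/10.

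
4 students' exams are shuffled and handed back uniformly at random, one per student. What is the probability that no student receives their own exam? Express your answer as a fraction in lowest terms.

3/8

This is the derangement probability: permutations of 4 with no fixed point.
D(4) = 4! · (1 − 1/1! + 1/2! − ··· + (−1)^4/4!) = 9.
P = 9/24 = 3/8.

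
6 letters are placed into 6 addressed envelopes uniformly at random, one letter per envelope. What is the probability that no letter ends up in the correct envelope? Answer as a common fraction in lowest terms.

53/144

This is the derangement probability: permutations of 6 with no fixed point.
D(6) = 6! · (1 − 1/1! + 1/2! − ··· + (−1)^6/6!) = 265.
P = 265/720 = 53/144.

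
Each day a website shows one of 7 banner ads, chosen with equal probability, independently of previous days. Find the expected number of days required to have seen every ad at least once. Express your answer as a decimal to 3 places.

18.150

After i distinct types are collected, each trial gives a new one with probability (7−i)/7, so the expected wait for the next new type is 7/(7−i).
E = 7/7 + 7/6 + 7/5 + 7/4 + 7/3 + 7/2 + 7/1 = 363/20 ≈ 18.150.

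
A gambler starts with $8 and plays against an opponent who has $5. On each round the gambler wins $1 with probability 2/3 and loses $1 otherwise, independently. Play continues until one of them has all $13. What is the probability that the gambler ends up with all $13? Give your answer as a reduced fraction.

8160/8191

Let r = q/p = (1/3)/(2/3) = 1/2. The recurrence P(i) = p·P(i+1) + q·P(i−1) with P(0)=0, P(13)=1 gives P(i) = (1 − r^i)/(1 − r^13).
P(8) = (1 − (1/2)^8) / (1 − (1/2)^13) = 8160/8191.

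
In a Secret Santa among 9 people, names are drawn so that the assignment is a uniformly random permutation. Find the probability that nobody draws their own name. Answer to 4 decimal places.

0.3679

This is the derangement probability: permutations of 9 with no fixed point.
D(9) = 9! · (1 − 1/1! + 1/2! − ··· + (−1)^9/9!) = 133496.
P = 133496/362880 = 16687/45360 ≈ 0.3679.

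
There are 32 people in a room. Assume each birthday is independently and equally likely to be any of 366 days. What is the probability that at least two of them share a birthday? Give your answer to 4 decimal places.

0.7524

It's easier to compute the probability that all 32 are distinct.
P(all distinct) = 366/366 · 365/366 · ··· · 335/366 ≈ 0.2476.
So the probability of at least one match is 1 − 0.2476 = 0.7524.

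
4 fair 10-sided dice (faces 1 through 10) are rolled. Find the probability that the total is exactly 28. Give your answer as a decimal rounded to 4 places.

There are 10^4 = 10000 equally likely outcomes.
The number of ordered 4-tuples from {1,…,10} summing to 28 is 415.
P(sum = 28) = 415/10000 = 83/2000 ≈ 0.0415.

0.0415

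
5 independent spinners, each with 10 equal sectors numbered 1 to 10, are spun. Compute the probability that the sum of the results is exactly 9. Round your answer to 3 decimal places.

0.001

There are 10^5 = 100000 equally likely outcomes.
The number of ordered 5-tuples from {1,…,10} summing to 9 is 70.
P(sum = 9) = 70/100000 = 7/10000 ≈ 0.001.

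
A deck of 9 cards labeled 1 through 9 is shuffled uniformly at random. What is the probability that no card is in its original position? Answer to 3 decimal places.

This is the derangement probability: permutations of 9 with no fixed point.
D(9) = 9! · (1 − 1/1! + 1/2! − ··· + (−1)^9/9!) = 133496.
P = 133496/362880 = 16687/45360 ≈ 0.368.

0.368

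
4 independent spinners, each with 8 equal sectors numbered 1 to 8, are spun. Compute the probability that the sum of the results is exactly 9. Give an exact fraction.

There are 8^4 = 4096 equally likely outcomes.
The number of ordered 4-tuples from {1,…,8} summing to 9 is 56.
P(sum = 9) = 56/4096 = 7/512.

7/512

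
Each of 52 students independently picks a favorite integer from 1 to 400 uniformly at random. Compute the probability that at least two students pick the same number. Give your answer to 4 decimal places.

It's easier to compute the probability that all 52 are distinct.
P(all distinct) = 400/400 · 399/400 · ··· · 349/400 ≈ 0.0312.
So the probability of at least one match is 1 − 0.0312 = 0.9688.

0.9688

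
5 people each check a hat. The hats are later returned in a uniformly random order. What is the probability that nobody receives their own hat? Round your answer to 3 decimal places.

This is the derangement probability: permutations of 5 with no fixed point.
D(5) = 5! · (1 − 1/1! + 1/2! − ··· + (−1)^5/5!) = 44.
P = 44/120 = 11/30 ≈ 0.367.

0.367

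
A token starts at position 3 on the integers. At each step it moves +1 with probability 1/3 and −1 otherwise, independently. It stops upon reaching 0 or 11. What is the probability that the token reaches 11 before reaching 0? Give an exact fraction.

7/2047

Let r = q/p = (2/3)/(1/3) = 2. The recurrence P(i) = p·P(i+1) + q·P(i−1) with P(0)=0, P(11)=1 gives P(i) = (1 − r^i)/(1 − r^11).
P(3) = (1 − (2)^3) / (1 − (2)^11) = 7/2047.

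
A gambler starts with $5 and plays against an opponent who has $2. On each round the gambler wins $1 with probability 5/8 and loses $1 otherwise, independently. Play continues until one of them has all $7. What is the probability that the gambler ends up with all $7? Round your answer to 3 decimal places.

Let r = q/p = (3/8)/(5/8) = 3/5. The recurrence P(i) = p·P(i+1) + q·P(i−1) with P(0)=0, P(7)=1 gives P(i) = (1 − r^i)/(1 − r^7).
P(5) = (1 − (3/5)^5) / (1 − (3/5)^7) = 36025/37969 ≈ 0.949.

0.949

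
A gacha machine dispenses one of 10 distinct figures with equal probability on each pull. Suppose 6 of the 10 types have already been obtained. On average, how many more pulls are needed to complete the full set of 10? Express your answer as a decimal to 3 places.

20.833

Starting from 6 distinct types, each trial gives a new one with probability (10−i)/10 when i types are held, so the wait for the next new type is 10/(10−i).
E = 10/4 + 10/3 + 10/2 + 10/1 = 125/6 ≈ 20.833.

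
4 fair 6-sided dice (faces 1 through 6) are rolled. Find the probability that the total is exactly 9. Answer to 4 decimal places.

0.0432

There are 6^4 = 1296 equally likely outcomes.
The number of ordered 4-tuples from {1,…,6} summing to 9 is 56.
P(sum = 9) = 56/1296 = 7/162 ≈ 0.0432.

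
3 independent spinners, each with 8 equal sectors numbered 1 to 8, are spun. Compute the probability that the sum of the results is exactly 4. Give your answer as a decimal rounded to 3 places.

0.006

There are 8^3 = 512 equally likely outcomes.
The number of ordered 3-tuples from {1,…,8} summing to 4 is 3.
P(sum = 4) = 3/512 ≈ 0.006.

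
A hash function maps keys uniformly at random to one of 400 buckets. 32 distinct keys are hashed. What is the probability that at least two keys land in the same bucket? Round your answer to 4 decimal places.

0.7203

It's easier to compute the probability that all 32 are distinct.
P(all distinct) = 400/400 · 399/400 · ··· · 369/400 ≈ 0.2797.
So the probability of at least one match is 1 − 0.2797 = 0.7203.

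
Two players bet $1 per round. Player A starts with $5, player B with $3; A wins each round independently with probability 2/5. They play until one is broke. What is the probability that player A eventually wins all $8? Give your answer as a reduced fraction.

1688/6305

Let r = q/p = (3/5)/(2/5) = 3/2. The recurrence P(i) = p·P(i+1) + q·P(i−1) with P(0)=0, P(8)=1 gives P(i) = (1 − r^i)/(1 − r^8).
P(5) = (1 − (3/2)^5) / (1 − (3/2)^8) = 1688/6305.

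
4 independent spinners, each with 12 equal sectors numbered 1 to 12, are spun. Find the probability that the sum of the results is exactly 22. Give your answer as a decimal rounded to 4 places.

There are 12^4 = 20736 equally likely outcomes.
The number of ordered 4-tuples from {1,…,12} summing to 22 is 994.
P(sum = 22) = 994/20736 = 497/10368 ≈ 0.0479.

0.0479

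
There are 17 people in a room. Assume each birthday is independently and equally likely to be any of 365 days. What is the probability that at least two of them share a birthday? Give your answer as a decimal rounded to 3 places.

It's easier to compute the probability that all 17 are distinct.
P(all distinct) = 365/365 · 364/365 · ··· · 349/365 ≈ 0.685.
So the probability of at least one match is 1 − 0.685 = 0.315.

0.315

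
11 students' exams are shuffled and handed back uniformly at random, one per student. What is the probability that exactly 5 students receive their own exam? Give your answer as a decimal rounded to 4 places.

0.0031

Choose which 5 of the 11 are fixed: C(11,5) = 462 ways.
The remaining 6 must have no fixed point: D(6) = 265.
P = 462·265/39916800 = 53/17280 ≈ 0.0031.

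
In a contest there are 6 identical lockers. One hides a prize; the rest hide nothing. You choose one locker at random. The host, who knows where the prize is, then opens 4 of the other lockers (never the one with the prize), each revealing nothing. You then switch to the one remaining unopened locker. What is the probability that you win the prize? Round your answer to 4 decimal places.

Your original locker holds the prize with probability 1/6, so the other 5 collectively hold it with probability 5/6.
The host can always find 4 empty lockers to open, so the reveals don't change that 5/6; it is now spread over the 1 remaining unopened locker.
P(win by switching) = (5/6) · (1/1) = 5/6 ≈ 0.8333.

0.8333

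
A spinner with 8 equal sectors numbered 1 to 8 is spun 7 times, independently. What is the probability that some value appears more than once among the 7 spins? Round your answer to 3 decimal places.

0.981

P(all 7 different) = 8/8 · 7/8 · ··· · 2/8 ≈ 0.019.
P(at least two equal) = 1 − 0.019 = 0.981.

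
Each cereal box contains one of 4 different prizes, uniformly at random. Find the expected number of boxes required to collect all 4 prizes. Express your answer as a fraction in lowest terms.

After i distinct types are collected, each trial gives a new one with probability (4−i)/4, so the expected wait for the next new type is 4/(4−i).
E = 4/4 + 4/3 + 4/2 + 4/1 = 25/3.

25/3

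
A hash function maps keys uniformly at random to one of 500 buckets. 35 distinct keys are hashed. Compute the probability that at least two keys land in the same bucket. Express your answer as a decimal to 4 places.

It's easier to compute the probability that all 35 are distinct.
P(all distinct) = 500/500 · 499/500 · ··· · 466/500 ≈ 0.2957.
So the probability of at least one match is 1 − 0.2957 = 0.7043.

0.7043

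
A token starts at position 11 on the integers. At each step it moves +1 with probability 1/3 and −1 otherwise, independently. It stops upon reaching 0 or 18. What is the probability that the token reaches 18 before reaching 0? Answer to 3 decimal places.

0.008

Let r = q/p = (2/3)/(1/3) = 2. The recurrence P(i) = p·P(i+1) + q·P(i−1) with P(0)=0, P(18)=1 gives P(i) = (1 − r^i)/(1 − r^18).
P(11) = (1 − (2)^11) / (1 − (2)^18) = 2047/262143 ≈ 0.008.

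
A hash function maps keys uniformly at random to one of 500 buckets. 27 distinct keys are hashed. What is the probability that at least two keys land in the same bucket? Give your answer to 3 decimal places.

It's easier to compute the probability that all 27 are distinct.
P(all distinct) = 500/500 · 499/500 · ··· · 474/500 ≈ 0.489.
So the probability of at least one match is 1 − 0.489 = 0.511.

0.511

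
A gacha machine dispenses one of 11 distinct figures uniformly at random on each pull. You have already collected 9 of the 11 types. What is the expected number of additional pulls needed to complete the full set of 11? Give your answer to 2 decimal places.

16.50

Starting from 9 distinct types, each trial gives a new one with probability (11−i)/11 when i types are held, so the wait for the next new type is 11/(11−i).
E = 11/2 + 11/1 = 33/2 ≈ 16.50.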